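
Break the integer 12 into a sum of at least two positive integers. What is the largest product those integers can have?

81

Fill g[k] for k=2..12: at each k try every first piece i and multiply by the better of (k−i) uncut or g[k−i].
Small cases: g[2]=1, g[3]=2, g[4]=4.
g[5] = max(1*4, 2*3, 3*2, 4*1) = 6
g[6] = max(1*6, 2*4, 3*3, 4*2, 5*1) = 9
g[7] = max(1*9, 2*6, 3*4, 4*3, 5*2, 6*1) = 12
g[8] = max(1*12, 2*9, 3*6, …, 6*2, 7*1) = 18
g[9] = max(1*18, 2*12, 3*9, …, 7*2, 8*1) = 27
g[10] = max(1*27, 2*18, 3*12, …, 8*2, 9*1) = 36
g[11] = max(1*36, 2*27, 3*18, …, 9*2, 10*1) = 54
g[12] = max(1*54, 2*36, 3*27, …, 10*2, 11*1) = 81
One optimal split: 3 + 3 + 3 + 3; product 3*3*3*3 = 81.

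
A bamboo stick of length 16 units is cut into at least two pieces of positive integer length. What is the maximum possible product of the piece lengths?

Fill m[k] for k=2..16: at each k try every first piece i and multiply by the better of (k−i) uncut or m[k−i].
m[2] = 1*max(1,0) = 1*1 = 1
m[3] = 1*max(2,1) = 1*2 = 2
m[4] = 2*max(2,1) = 2*2 = 4
m[5] = 2*max(3,2) = 2*3 = 6
m[6] = 3*max(3,2) = 3*3 = 9
m[7] = 2*max(5,6) = 2*6 = 12
m[8] = 2*max(6,9) = 2*9 = 18
m[9] = 3*max(6,9) = 3*9 = 27
m[10] = 2*max(8,18) = 2*18 = 36
m[11] = 2*max(9,27) = 2*27 = 54
m[12] = 3*max(9,27) = 3*27 = 81
m[13] = 2*max(11,54) = 2*54 = 108
m[14] = 2*max(12,81) = 2*81 = 162
m[15] = 3*max(12,81) = 3*81 = 243
m[16] = 2*max(14,162) = 2*162 = 324
One optimal split: 3 + 3 + 3 + 3 + 2 + 2; product 3*3*3*3*2*2 = 324.

324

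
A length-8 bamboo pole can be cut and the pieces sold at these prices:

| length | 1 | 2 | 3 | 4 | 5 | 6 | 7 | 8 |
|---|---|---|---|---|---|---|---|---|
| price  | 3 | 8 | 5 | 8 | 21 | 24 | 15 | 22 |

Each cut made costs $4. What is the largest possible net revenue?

Build net[k] bottom-up: net[k] = max over allowed piece i of (p[i] + net[k−i]) − 4 per cut.
net[1] = 3
net[2] = 8
net[3] = 7  (first piece 1, then net[2]=8)
net[4] = 12  (first piece 2, then net[2]=8)
net[5] = 21
net[6] = 24
net[7] = 25  (first piece 2, then net[5]=21)
net[8] = 28  (first piece 2, then net[6]=24)
One optimal plan: pieces 6 + 2 (1 cut) → $32 − $4 = $28.

28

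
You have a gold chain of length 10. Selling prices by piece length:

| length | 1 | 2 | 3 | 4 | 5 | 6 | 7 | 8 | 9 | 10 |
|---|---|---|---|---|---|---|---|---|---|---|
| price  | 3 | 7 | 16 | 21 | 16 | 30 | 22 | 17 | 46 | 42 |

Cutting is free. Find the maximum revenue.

53

Let v[k] be the best obtainable value from length k. For each k, try every first piece i and keep the best of price[i] + v[k−i].
v[1] = 3
v[2] = max(3+3, 7+0) = 7
v[3] = max(3+7, 7+3, 16+0) = 16
v[4] = max(3+16, 7+7, 16+3, 21+0) = 21
v[5] = max(3+21, 7+16, 16+7, 21+3, 16+0) = 24
v[6] = max(3+24, 7+21, 16+16, 21+7, 16+3, 30+0) = 32
v[7] = max(3+32, 7+24, 16+21, …, 30+3, 22+0) = 37
v[8] = max(3+37, 7+32, 16+24, …, 22+3, 17+0) = 42
v[9] = max(3+42, 7+37, 16+32, …, 17+3, 46+0) = 48
v[10] = max(3+48, 7+42, 16+37, …, 46+3, 42+0) = 53
One optimal cutting: 4 + 3 + 3 → $21 + $16 + $16 = $53.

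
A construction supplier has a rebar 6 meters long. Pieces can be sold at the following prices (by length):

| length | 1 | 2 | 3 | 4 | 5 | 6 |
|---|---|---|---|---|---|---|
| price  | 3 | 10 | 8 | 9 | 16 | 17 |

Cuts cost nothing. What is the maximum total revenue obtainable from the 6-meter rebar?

Consider every possible first cut. r[k] is the best of p[i]+r[k−i] over all sellable i≤k.
r[1] = 3
r[2] = 10
r[3] = 13  (first piece 1, then r[2]=10)
r[4] = 20  (first piece 2, then r[2]=10)
r[5] = 23  (first piece 1, then r[4]=20)
r[6] = 30  (first piece 2, then r[4]=20)
One optimal cutting: 2 + 2 + 2 → ₹10 + ₹10 + ₹10 = ₹30.

30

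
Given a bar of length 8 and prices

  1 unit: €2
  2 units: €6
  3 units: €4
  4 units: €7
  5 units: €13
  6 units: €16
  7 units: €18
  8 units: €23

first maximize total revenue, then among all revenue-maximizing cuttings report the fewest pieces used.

Consider every possible first cut. r[k] is the best of p[i]+r[k−i] over all sellable i≤k.
r[1] = 2
r[2] = max(2+2, 6+0) = 6
r[3] = max(2+6, 6+2, 4+0) = 8
r[4] = max(2+8, 6+6, 4+2, 7+0) = 12
r[5] = max(2+12, 6+8, 4+6, 7+2, 13+0) = 14
r[6] = max(2+14, 6+12, 4+8, 7+6, 13+2, 16+0) = 18
r[7] = max(2+18, 6+14, 4+12, …, 16+2, 18+0) = 20
r[8] = max(2+20, 6+18, 4+14, …, 18+2, 23+0) = 24
Maximum revenue is €24.
Now minimize piece count subject to staying optimal: for each k, pieces[k] = 1 + min over i with p[i]+r[k−i]=r[k] of pieces[k−i].
pieces[5] = 3
pieces[6] = 3
pieces[7] = 4
pieces[8] = 4

4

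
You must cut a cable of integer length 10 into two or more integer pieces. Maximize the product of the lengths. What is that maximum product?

Define f[k] = max over 1≤i<k of i · max(k−i, f[k−i]); the inner max lets the remainder stay uncut if that's better.
f[2] = 1×max(1,0) = 1×1 = 1
f[3] = 1×max(2,1) = 1×2 = 2
f[4] = 2×max(2,1) = 2×2 = 4
f[5] = 2×max(3,2) = 2×3 = 6
f[6] = 3×max(3,2) = 3×3 = 9
f[7] = 2×max(5,6) = 2×6 = 12
f[8] = 2×max(6,9) = 2×9 = 18
f[9] = 3×max(6,9) = 3×9 = 27
f[10] = 2×max(8,18) = 2×18 = 36
One optimal split: 3 + 3 + 2 + 2; product 3×3×2×2 = 36.

36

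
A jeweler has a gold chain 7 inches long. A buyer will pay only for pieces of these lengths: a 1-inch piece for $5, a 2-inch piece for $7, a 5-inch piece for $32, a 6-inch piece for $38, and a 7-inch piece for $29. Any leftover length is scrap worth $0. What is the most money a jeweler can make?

Consider every possible first cut. r[k] is the best of p[i]+r[k−i] over all sellable i≤k.
r[1] = 5
r[2] = 10  (first piece 1, then r[1]=5)
r[3] = 15  (first piece 1, then r[2]=10)
r[4] = 20  (first piece 1, then r[3]=15)
r[5] = 32
r[6] = 38
r[7] = 43  (first piece 1, then r[6]=38)
One optimal cutting: 6 + 1 → $43.

43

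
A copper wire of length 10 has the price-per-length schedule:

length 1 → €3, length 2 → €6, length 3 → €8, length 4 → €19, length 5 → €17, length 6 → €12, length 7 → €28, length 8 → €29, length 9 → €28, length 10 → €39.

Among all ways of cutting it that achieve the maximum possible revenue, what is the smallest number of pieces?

3

Build r[k] bottom-up: r[k] = max over allowed piece i of (p[i] + r[k−i]).
r[1] = 3
r[2] = 6  (first piece 1, then r[1]=3)
r[3] = 9  (first piece 1, then r[2]=6)
r[4] = 19
r[5] = 22  (first piece 1, then r[4]=19)
r[6] = 25  (first piece 1, then r[5]=22)
r[7] = 28  (first piece 1, then r[6]=25)
r[8] = 38  (first piece 4, then r[4]=19)
r[9] = 41  (first piece 1, then r[8]=38)
r[10] = 44  (first piece 1, then r[9]=41)
Maximum revenue is €44.
Now minimize piece count subject to staying optimal: for each k, pieces[k] = 1 + min over i with p[i]+r[k−i]=r[k] of pieces[k−i].
pieces[7] = 1
pieces[8] = 2
pieces[9] = 3
pieces[10] = 3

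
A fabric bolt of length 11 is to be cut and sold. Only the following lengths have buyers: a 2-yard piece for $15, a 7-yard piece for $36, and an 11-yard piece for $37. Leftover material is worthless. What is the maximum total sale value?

Build r[k] bottom-up: r[k] = max over allowed piece i of (p[i] + r[k−i]).
r[1] = 0
r[2] = 15
r[3] = 15
r[4] = 30  (first piece 2, then r[2]=15)
r[5] = 30
r[6] = 45  (first piece 2, then r[4]=30)
r[7] = 45
r[8] = 60  (first piece 2, then r[6]=45)
r[9] = 60
r[10] = 75  (first piece 2, then r[8]=60)
r[11] = 75
One optimal cutting: pieces 2 + 2 + 2 + 2 + 2 with 1 yard of scrap → $75.

75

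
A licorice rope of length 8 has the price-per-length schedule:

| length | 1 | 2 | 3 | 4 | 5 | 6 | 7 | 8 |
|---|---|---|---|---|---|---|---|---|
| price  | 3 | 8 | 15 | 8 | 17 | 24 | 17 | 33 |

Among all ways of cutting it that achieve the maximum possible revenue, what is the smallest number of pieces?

3

Let r[k] be the best obtainable value from length k. For each k, try every first piece i and keep the best of price[i] + r[k−i].
r[1] = 3
r[2] = max(3+3, 8+0) = 8
r[3] = max(3+8, 8+3, 15+0) = 15
r[4] = max(3+15, 8+8, 15+3, 8+0) = 18
r[5] = max(3+18, 8+15, 15+8, 8+3, 17+0) = 23
r[6] = max(3+23, 8+18, 15+15, 8+8, 17+3, 24+0) = 30
r[7] = max(3+30, 8+23, 15+18, …, 24+3, 17+0) = 33
r[8] = max(3+33, 8+30, 15+23, …, 17+3, 33+0) = 38
Maximum revenue is ¢38.
Now minimize piece count subject to staying optimal: for each k, pieces[k] = 1 + min over i with p[i]+r[k−i]=r[k] of pieces[k−i].
pieces[5] = 2
pieces[6] = 2
pieces[7] = 3
pieces[8] = 3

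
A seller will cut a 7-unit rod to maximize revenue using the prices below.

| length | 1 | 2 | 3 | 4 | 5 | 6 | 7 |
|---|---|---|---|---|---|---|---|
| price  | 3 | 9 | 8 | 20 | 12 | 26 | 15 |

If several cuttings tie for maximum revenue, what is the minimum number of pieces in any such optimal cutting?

Let r[k] be the best obtainable value from length k. For each k, try every first piece i and keep the best of price[i] + r[k−i].
r[1] = 3
r[2] = max(3+3, 9+0) = 9
r[3] = max(3+9, 9+3, 8+0) = 12
r[4] = max(3+12, 9+9, 8+3, 20+0) = 20
r[5] = max(3+20, 9+12, 8+9, 20+3, 12+0) = 23
r[6] = max(3+23, 9+20, 8+12, 20+9, 12+3, 26+0) = 29
r[7] = max(3+29, 9+23, 8+20, …, 26+3, 15+0) = 32
Maximum revenue is €32.
Now minimize piece count subject to staying optimal: for each k, pieces[k] = 1 + min over i with p[i]+r[k−i]=r[k] of pieces[k−i].
pieces[4] = 1
pieces[5] = 2
pieces[6] = 2
pieces[7] = 3

3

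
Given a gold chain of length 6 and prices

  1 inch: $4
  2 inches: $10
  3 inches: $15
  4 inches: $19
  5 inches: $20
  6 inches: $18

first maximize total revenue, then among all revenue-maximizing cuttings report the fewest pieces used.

2

Let r[k] be the best obtainable value from length k. For each k, try every first piece i and keep the best of price[i] + r[k−i].
r[1] = 4
r[2] = max(4+4, 10+0) = 10
r[3] = max(4+10, 10+4, 15+0) = 15
r[4] = max(4+15, 10+10, 15+4, 19+0) = 20
r[5] = max(4+20, 10+15, 15+10, 19+4, 20+0) = 25
r[6] = max(4+25, 10+20, 15+15, 19+10, 20+4, 18+0) = 30
Maximum revenue is $30.
Now minimize piece count subject to staying optimal: for each k, pieces[k] = 1 + min over i with p[i]+r[k−i]=r[k] of pieces[k−i].
pieces[3] = 1
pieces[4] = 2
pieces[5] = 2
pieces[6] = 2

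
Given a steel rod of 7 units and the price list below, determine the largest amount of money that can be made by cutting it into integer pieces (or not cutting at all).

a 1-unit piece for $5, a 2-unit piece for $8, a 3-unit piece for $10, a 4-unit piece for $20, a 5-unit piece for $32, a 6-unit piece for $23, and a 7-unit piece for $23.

42

Consider every possible first cut. v[k] is the best of p[i]+v[k−i] over all sellable i≤k.
v[1] = 5
v[2] = 10  (first piece 1, then v[1]=5)
v[3] = 15  (first piece 1, then v[2]=10)
v[4] = 20  (first piece 1, then v[3]=15)
v[5] = 32
v[6] = 37  (first piece 1, then v[5]=32)
v[7] = 42  (first piece 1, then v[6]=37)
One optimal cutting: 5 + 1 + 1 → $32 + $5 + $5 = $42.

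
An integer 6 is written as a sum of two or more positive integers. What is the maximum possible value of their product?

Fill m[k] for k=2..6: at each k try every first piece i and multiply by the better of (k−i) uncut or m[k−i].
m[2] = 1·max(1,0) = 1·1 = 1
m[3] = 1·max(2,1) = 1·2 = 2
m[4] = 2·max(2,1) = 2·2 = 4
m[5] = 2·max(3,2) = 2·3 = 6
m[6] = 3·max(3,2) = 3·3 = 9
One optimal split: 3 + 3; product 3·3 = 9.

9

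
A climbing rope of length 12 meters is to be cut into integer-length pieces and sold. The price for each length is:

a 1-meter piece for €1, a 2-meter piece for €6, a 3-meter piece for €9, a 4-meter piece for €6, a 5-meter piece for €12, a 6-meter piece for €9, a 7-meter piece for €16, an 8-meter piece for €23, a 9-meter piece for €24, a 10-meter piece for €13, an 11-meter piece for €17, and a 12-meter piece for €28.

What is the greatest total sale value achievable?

36

Let r[k] be the best obtainable value from length k. For each k, try every first piece i and keep the best of price[i] + r[k−i].
r[1] = 1
r[2] = max(1+1, 6+0) = 6
r[3] = max(1+6, 6+1, 9+0) = 9
r[4] = max(1+9, 6+6, 9+1, 6+0) = 12
r[5] = max(1+12, 6+9, 9+6, 6+1, 12+0) = 15
r[6] = max(1+15, 6+12, 9+9, 6+6, 12+1, 9+0) = 18
r[7] = max(1+18, 6+15, 9+12, …, 9+1, 16+0) = 21
r[8] = max(1+21, 6+18, 9+15, …, 16+1, 23+0) = 24
r[9] = max(1+24, 6+21, 9+18, …, 23+1, 24+0) = 27
r[10] = max(1+27, 6+24, 9+21, …, 24+1, 13+0) = 30
r[11] = max(1+30, 6+27, 9+24, …, 13+1, 17+0) = 33
r[12] = max(1+33, 6+30, 9+27, …, 17+1, 28+0) = 36
One optimal cutting: 2 + 2 + 2 + 2 + 2 + 2 → €6 + €6 + €6 + €6 + €6 + €6 = €36.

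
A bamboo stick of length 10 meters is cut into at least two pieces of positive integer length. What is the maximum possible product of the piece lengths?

36

Let prod[k] be the best product for length k (with at least one cut). For each first piece i, the rest contributes max(k−i, prod[k−i]).
prod[2] = 1*max(1,0) = 1*1 = 1
prod[3] = 1*max(2,1) = 1*2 = 2
prod[4] = 2*max(2,1) = 2*2 = 4
prod[5] = 2*max(3,2) = 2*3 = 6
prod[6] = 3*max(3,2) = 3*3 = 9
prod[7] = 2*max(5,6) = 2*6 = 12
prod[8] = 2*max(6,9) = 2*9 = 18
prod[9] = 3*max(6,9) = 3*9 = 27
prod[10] = 2*max(8,18) = 2*18 = 36
One optimal split: 3 + 3 + 2 + 2; product 3*3*2*2 = 36.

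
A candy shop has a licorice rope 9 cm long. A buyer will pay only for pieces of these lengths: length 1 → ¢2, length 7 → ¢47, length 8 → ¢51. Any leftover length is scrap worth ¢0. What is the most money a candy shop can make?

53

Consider every possible first cut. best[k] is the best of p[i]+best[k−i] over all sellable i≤k.
best[1] = 2
best[2] = 4  (first piece 1, then best[1]=2)
best[3] = 6  (first piece 1, then best[2]=4)
best[4] = 8  (first piece 1, then best[3]=6)
best[5] = 10  (first piece 1, then best[4]=8)
best[6] = 12  (first piece 1, then best[5]=10)
best[7] = 47
best[8] = 51
best[9] = 53  (first piece 1, then best[8]=51)
One optimal cutting: 8 + 1 → ¢53.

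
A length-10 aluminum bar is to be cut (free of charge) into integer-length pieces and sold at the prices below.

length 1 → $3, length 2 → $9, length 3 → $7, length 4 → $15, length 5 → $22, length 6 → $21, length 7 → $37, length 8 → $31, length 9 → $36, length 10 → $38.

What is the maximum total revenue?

Build R[k] bottom-up: R[k] = max over allowed piece i of (p[i] + R[k−i]).
R[1] = 3
R[2] = max(3+3, 9+0) = 9
R[3] = max(3+9, 9+3, 7+0) = 12
R[4] = max(3+12, 9+9, 7+3, 15+0) = 18
R[5] = max(3+18, 9+12, 7+9, 15+3, 22+0) = 22
R[6] = max(3+22, 9+18, 7+12, 15+9, 22+3, 21+0) = 27
R[7] = max(3+27, 9+22, 7+18, …, 21+3, 37+0) = 37
R[8] = max(3+37, 9+27, 7+22, …, 37+3, 31+0) = 40
R[9] = max(3+40, 9+37, 7+27, …, 31+3, 36+0) = 46
R[10] = max(3+46, 9+40, 7+37, …, 36+3, 38+0) = 49
One optimal cutting: 7 + 2 + 1 → $37 + $9 + $3 = $49.

49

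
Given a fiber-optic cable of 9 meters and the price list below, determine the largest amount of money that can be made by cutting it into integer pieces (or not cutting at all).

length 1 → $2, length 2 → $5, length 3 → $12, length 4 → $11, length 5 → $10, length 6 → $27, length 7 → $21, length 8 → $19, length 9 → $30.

39

Build best[k] bottom-up: best[k] = max over allowed piece i of (p[i] + best[k−i]).
best[1] = 2
best[2] = max(2+2, 5+0) = 5
best[3] = max(2+5, 5+2, 12+0) = 12
best[4] = max(2+12, 5+5, 12+2, 11+0) = 14
best[5] = max(2+14, 5+12, 12+5, 11+2, 10+0) = 17
best[6] = max(2+17, 5+14, 12+12, 11+5, 10+2, 27+0) = 27
best[7] = max(2+27, 5+17, 12+14, …, 27+2, 21+0) = 29
best[8] = max(2+29, 5+27, 12+17, …, 21+2, 19+0) = 32
best[9] = max(2+32, 5+29, 12+27, …, 19+2, 30+0) = 39
One optimal cutting: 6 + 3 → $27 + $12 = $39.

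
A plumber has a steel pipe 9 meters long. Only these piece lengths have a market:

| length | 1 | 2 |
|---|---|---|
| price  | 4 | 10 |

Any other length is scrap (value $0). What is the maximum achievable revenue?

Let best[k] be the best obtainable value from length k. For each k, try every first piece i and keep the best of price[i] + best[k−i].
best[1] = 4
best[2] = max(4+4, 10+0) = 10
best[3] = max(4+10, 10+4) = 14
best[4] = max(4+14, 10+10) = 20
best[5] = max(4+20, 10+14) = 24
best[6] = max(4+24, 10+20) = 30
best[7] = max(4+30, 10+24) = 34
best[8] = max(4+34, 10+30) = 40
best[9] = max(4+40, 10+34) = 44
One optimal cutting: 2 + 2 + 2 + 2 + 1 → $44.

44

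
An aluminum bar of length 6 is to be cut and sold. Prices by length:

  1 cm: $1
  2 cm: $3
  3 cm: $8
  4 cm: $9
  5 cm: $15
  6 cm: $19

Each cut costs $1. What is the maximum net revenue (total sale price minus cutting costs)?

19

Consider every possible first cut. net[k] is the best of p[i]+net[k−i] over all sellable i≤k, charging 1 whenever i<k.
net[1] = 1
net[2] = max(1+1-1, 3+0) = 3
net[3] = max(1+3-1, 3+1-1, 8+0) = 8
net[4] = max(1+8-1, 3+3-1, 8+1-1, 9+0) = 9
net[5] = max(1+9-1, 3+8-1, 8+3-1, 9+1-1, 15+0) = 15
net[6] = max(1+15-1, 3+9-1, 8+8-1, 9+3-1, 15+1-1, 19+0) = 19
Best is to make no cuts and sell whole for $19.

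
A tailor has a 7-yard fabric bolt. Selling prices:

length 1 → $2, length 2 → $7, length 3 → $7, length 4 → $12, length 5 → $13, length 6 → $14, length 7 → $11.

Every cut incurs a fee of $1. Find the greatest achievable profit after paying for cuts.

20

Let v[k] be the best obtainable value from length k. For each k, try every first piece i and keep the best of price[i] + v[k−i] minus the 1 cut fee when i<k.
v[1] = 2
v[2] = max(2+2-1, 7+0) = 7
v[3] = max(2+7-1, 7+2-1, 7+0) = 8
v[4] = max(2+8-1, 7+7-1, 7+2-1, 12+0) = 13
v[5] = max(2+13-1, 7+8-1, 7+7-1, 12+2-1, 13+0) = 14
v[6] = max(2+14-1, 7+13-1, 7+8-1, 12+7-1, 13+2-1, 14+0) = 19
v[7] = max(2+19-1, 7+14-1, 7+13-1, …, 14+2-1, 11+0) = 20
One optimal plan: pieces 2 + 2 + 2 + 1 (3 cuts) → $23 − $3 = $20.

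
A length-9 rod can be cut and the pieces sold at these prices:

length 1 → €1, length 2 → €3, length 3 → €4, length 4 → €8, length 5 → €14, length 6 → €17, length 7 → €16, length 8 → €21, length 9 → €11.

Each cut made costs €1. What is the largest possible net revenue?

21

Let r[k] be the best obtainable value from length k. For each k, try every first piece i and keep the best of price[i] + r[k−i] minus the 1 cut fee when i<k.
r[1] = 1
r[2] = 3
r[3] = 4
r[4] = 8
r[5] = 14
r[6] = 17
r[7] = 17  (first piece 1, then r[6]=17)
r[8] = 21
r[9] = 21  (first piece 1, then r[8]=21)
One optimal plan: pieces 8 + 1 (1 cut) → €22 − €1 = €21.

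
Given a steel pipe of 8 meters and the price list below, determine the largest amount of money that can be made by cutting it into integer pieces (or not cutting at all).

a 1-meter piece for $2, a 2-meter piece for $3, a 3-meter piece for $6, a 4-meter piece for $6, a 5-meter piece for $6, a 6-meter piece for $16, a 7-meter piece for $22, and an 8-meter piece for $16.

24

Build r[k] bottom-up: r[k] = max over allowed piece i of (p[i] + r[k−i]).
r[1] = 2
r[2] = 4  (first piece 1, then r[1]=2)
r[3] = 6  (first piece 1, then r[2]=4)
r[4] = 8  (first piece 1, then r[3]=6)
r[5] = 10  (first piece 1, then r[4]=8)
r[6] = 16
r[7] = 22
r[8] = 24  (first piece 1, then r[7]=22)
One optimal cutting: 7 + 1 → $22 + $2 = $24.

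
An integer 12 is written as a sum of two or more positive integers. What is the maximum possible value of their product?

Let P[k] be the best product for length k (with at least one cut). For each first piece i, the rest contributes max(k−i, P[k−i]).
P[2] = 1·max(1,0) = 1·1 = 1
P[3] = 1·max(2,1) = 1·2 = 2
P[4] = 2·max(2,1) = 2·2 = 4
P[5] = 2·max(3,2) = 2·3 = 6
P[6] = 3·max(3,2) = 3·3 = 9
P[7] = 2·max(5,6) = 2·6 = 12
P[8] = 2·max(6,9) = 2·9 = 18
P[9] = 3·max(6,9) = 3·9 = 27
P[10] = 2·max(8,18) = 2·18 = 36
P[11] = 2·max(9,27) = 2·27 = 54
P[12] = 3·max(9,27) = 3·27 = 81
One optimal split: 3 + 3 + 3 + 3; product 3·3·3·3 = 81.

81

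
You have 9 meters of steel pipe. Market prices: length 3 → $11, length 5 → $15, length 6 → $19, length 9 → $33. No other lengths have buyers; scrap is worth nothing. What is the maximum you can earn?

33

Let f[k] be the best obtainable value from length k. For each k, try every first piece i and keep the best of price[i] + f[k−i].
f[1] = 0
f[2] = 0
f[3] = 11
f[4] = 11
f[5] = 15
f[6] = 22  (first piece 3, then f[3]=11)
f[7] = 22
f[8] = 26  (first piece 3, then f[5]=15)
f[9] = 33  (first piece 3, then f[6]=22)
One optimal cutting: 3 + 3 + 3 → $33.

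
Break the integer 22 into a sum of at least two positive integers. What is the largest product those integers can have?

2916

Let P[k] be the best product for length k (with at least one cut). For each first piece i, the rest contributes max(k−i, P[k−i]).
P[2] = 1*max(1,0) = 1*1 = 1
P[3] = max(1*2, 2*1) = 2
P[4] = max(1*3, 2*2, 3*1) = 4
P[5] = max(1*4, 2*3, 3*2, 4*1) = 6
P[6] = max(1*6, 2*4, 3*3, 4*2, 5*1) = 9
P[7] = max(1*9, 2*6, 3*4, 4*3, 5*2, 6*1) = 12
P[8] = max(1*12, 2*9, 3*6, …, 6*2, 7*1) = 18
P[9] = max(1*18, 2*12, 3*9, …, 7*2, 8*1) = 27
P[10] = max(1*27, 2*18, 3*12, …, 8*2, 9*1) = 36
P[11] = max(1*36, 2*27, 3*18, …, 9*2, 10*1) = 54
P[12] = max(1*54, 2*36, 3*27, …, 10*2, 11*1) = 81
P[13] = max(1*81, 2*54, 3*36, …, 11*2, 12*1) = 108
P[14] = max(1*108, 2*81, 3*54, …, 12*2, 13*1) = 162
P[15] = max(1*162, 2*108, 3*81, …, 13*2, 14*1) = 243
P[16] = max(1*243, 2*162, 3*108, …, 14*2, 15*1) = 324
P[17] = max(1*324, 2*243, 3*162, …, 15*2, 16*1) = 486
P[18] = max(1*486, 2*324, 3*243, …, 16*2, 17*1) = 729
P[19] = max(1*729, 2*486, 3*324, …, 17*2, 18*1) = 972
P[20] = max(1*972, 2*729, 3*486, …, 18*2, 19*1) = 1458
P[21] = max(1*1458, 2*972, 3*729, …, 19*2, 20*1) = 2187
P[22] = max(1*2187, 2*1458, 3*972, …, 20*2, 21*1) = 2916
One optimal split: 3 + 3 + 3 + 3 + 3 + 3 + 2 + 2; product 3*3*3*3*3*3*2*2 = 2916.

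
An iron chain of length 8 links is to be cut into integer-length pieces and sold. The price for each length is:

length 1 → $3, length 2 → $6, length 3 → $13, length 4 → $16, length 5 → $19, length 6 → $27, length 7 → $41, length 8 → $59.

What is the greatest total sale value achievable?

59

Build r[k] bottom-up: r[k] = max over allowed piece i of (p[i] + r[k−i]).
r[1] = 3
r[2] = max(3+3, 6+0) = 6
r[3] = max(3+6, 6+3, 13+0) = 13
r[4] = max(3+13, 6+6, 13+3, 16+0) = 16
r[5] = max(3+16, 6+13, 13+6, 16+3, 19+0) = 19
r[6] = max(3+19, 6+16, 13+13, 16+6, 19+3, 27+0) = 27
r[7] = max(3+27, 6+19, 13+16, …, 27+3, 41+0) = 41
r[8] = max(3+41, 6+27, 13+19, …, 41+3, 59+0) = 59
Best is to sell the whole 8-link piece uncut for $59.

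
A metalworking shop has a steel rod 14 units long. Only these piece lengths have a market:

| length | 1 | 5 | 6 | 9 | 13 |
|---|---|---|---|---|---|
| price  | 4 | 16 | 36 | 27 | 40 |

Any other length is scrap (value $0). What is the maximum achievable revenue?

80

Consider every possible first cut. r[k] is the best of p[i]+r[k−i] over all sellable i≤k.
r[1] = 4
r[2] = 8  (first piece 1, then r[1]=4)
r[3] = 12  (first piece 1, then r[2]=8)
r[4] = 16  (first piece 1, then r[3]=12)
r[5] = 20  (first piece 1, then r[4]=16)
r[6] = 36
r[7] = 40  (first piece 1, then r[6]=36)
r[8] = 44  (first piece 1, then r[7]=40)
r[9] = 48  (first piece 1, then r[8]=44)
r[10] = 52  (first piece 1, then r[9]=48)
r[11] = 56  (first piece 1, then r[10]=52)
r[12] = 72  (first piece 6, then r[6]=36)
r[13] = 76  (first piece 1, then r[12]=72)
r[14] = 80  (first piece 1, then r[13]=76)
One optimal cutting: 6 + 6 + 1 + 1 → $80.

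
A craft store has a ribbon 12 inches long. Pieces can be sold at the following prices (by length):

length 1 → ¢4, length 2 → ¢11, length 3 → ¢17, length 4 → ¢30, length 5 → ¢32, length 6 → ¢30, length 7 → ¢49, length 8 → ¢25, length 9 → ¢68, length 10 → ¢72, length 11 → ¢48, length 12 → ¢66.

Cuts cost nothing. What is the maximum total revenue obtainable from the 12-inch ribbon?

Let v[k] be the best obtainable value from length k. For each k, try every first piece i and keep the best of price[i] + v[k−i].
v[1] = 4
v[2] = max(4+4, 11+0) = 11
v[3] = max(4+11, 11+4, 17+0) = 17
v[4] = max(4+17, 11+11, 17+4, 30+0) = 30
v[5] = max(4+30, 11+17, 17+11, 30+4, 32+0) = 34
v[6] = max(4+34, 11+30, 17+17, 30+11, 32+4, 30+0) = 41
v[7] = max(4+41, 11+34, 17+30, …, 30+4, 49+0) = 49
v[8] = max(4+49, 11+41, 17+34, …, 49+4, 25+0) = 60
v[9] = max(4+60, 11+49, 17+41, …, 25+4, 68+0) = 68
v[10] = max(4+68, 11+60, 17+49, …, 68+4, 72+0) = 72
v[11] = max(4+72, 11+68, 17+60, …, 72+4, 48+0) = 79
v[12] = max(4+79, 11+72, 17+68, …, 48+4, 66+0) = 90
One optimal cutting: 4 + 4 + 4 → ¢30 + ¢30 + ¢30 = ¢90.

90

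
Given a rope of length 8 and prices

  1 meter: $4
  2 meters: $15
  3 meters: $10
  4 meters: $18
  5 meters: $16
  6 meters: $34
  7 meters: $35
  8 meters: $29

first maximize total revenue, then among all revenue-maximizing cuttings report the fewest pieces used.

4

Let r[k] be the best obtainable value from length k. For each k, try every first piece i and keep the best of price[i] + r[k−i].
r[1] = 4
r[2] = max(4+4, 15+0) = 15
r[3] = max(4+15, 15+4, 10+0) = 19
r[4] = max(4+19, 15+15, 10+4, 18+0) = 30
r[5] = max(4+30, 15+19, 10+15, 18+4, 16+0) = 34
r[6] = max(4+34, 15+30, 10+19, 18+15, 16+4, 34+0) = 45
r[7] = max(4+45, 15+34, 10+30, …, 34+4, 35+0) = 49
r[8] = max(4+49, 15+45, 10+34, …, 35+4, 29+0) = 60
Maximum revenue is $60.
Now minimize piece count subject to staying optimal: for each k, pieces[k] = 1 + min over i with p[i]+r[k−i]=r[k] of pieces[k−i].
pieces[5] = 3
pieces[6] = 3
pieces[7] = 4
pieces[8] = 4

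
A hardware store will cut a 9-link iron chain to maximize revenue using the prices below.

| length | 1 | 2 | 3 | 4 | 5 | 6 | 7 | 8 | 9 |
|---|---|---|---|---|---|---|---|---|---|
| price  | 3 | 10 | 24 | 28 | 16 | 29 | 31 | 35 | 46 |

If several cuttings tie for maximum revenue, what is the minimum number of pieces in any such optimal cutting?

3

Let r[k] be the best obtainable value from length k. For each k, try every first piece i and keep the best of price[i] + r[k−i].
r[1] = 3
r[2] = max(3+3, 10+0) = 10
r[3] = max(3+10, 10+3, 24+0) = 24
r[4] = max(3+24, 10+10, 24+3, 28+0) = 28
r[5] = max(3+28, 10+24, 24+10, 28+3, 16+0) = 34
r[6] = max(3+34, 10+28, 24+24, 28+10, 16+3, 29+0) = 48
r[7] = max(3+48, 10+34, 24+28, …, 29+3, 31+0) = 52
r[8] = max(3+52, 10+48, 24+34, …, 31+3, 35+0) = 58
r[9] = max(3+58, 10+52, 24+48, …, 35+3, 46+0) = 72
Maximum revenue is $72.
Now minimize piece count subject to staying optimal: for each k, pieces[k] = 1 + min over i with p[i]+r[k−i]=r[k] of pieces[k−i].
pieces[6] = 2
pieces[7] = 2
pieces[8] = 3
pieces[9] = 3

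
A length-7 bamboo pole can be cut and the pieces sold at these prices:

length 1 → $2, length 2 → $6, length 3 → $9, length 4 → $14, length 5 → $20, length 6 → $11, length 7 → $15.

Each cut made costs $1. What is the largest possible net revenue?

Consider every possible first cut. net[k] is the best of p[i]+net[k−i] over all sellable i≤k, charging 1 whenever i<k.
net[1] = 2
net[2] = max(2+2-1, 6+0) = 6
net[3] = max(2+6-1, 6+2-1, 9+0) = 9
net[4] = max(2+9-1, 6+6-1, 9+2-1, 14+0) = 14
net[5] = max(2+14-1, 6+9-1, 9+6-1, 14+2-1, 20+0) = 20
net[6] = max(2+20-1, 6+14-1, 9+9-1, 14+6-1, 20+2-1, 11+0) = 21
net[7] = max(2+21-1, 6+20-1, 9+14-1, …, 11+2-1, 15+0) = 25
One optimal plan: pieces 5 + 2 (1 cut) → $26 − $1 = $25.

25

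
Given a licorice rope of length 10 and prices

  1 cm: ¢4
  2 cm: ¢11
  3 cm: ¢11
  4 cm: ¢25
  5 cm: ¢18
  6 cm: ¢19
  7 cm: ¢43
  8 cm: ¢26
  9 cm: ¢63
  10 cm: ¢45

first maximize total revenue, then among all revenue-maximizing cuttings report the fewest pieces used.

2

Let r[k] be the best obtainable value from length k. For each k, try every first piece i and keep the best of price[i] + r[k−i].
r[1] = 4
r[2] = 11
r[3] = 15  (first piece 1, then r[2]=11)
r[4] = 25
r[5] = 29  (first piece 1, then r[4]=25)
r[6] = 36  (first piece 2, then r[4]=25)
r[7] = 43
r[8] = 50  (first piece 4, then r[4]=25)
r[9] = 63
r[10] = 67  (first piece 1, then r[9]=63)
Maximum revenue is ¢67.
Now minimize piece count subject to staying optimal: for each k, pieces[k] = 1 + min over i with p[i]+r[k−i]=r[k] of pieces[k−i].
pieces[7] = 1
pieces[8] = 2
pieces[9] = 1
pieces[10] = 2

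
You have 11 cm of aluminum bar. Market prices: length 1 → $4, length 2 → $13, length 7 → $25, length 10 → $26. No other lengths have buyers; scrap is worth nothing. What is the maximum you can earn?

Consider every possible first cut. best[k] is the best of p[i]+best[k−i] over all sellable i≤k.
best[1] = 4
best[2] = 13
best[3] = 17  (first piece 1, then best[2]=13)
best[4] = 26  (first piece 2, then best[2]=13)
best[5] = 30  (first piece 1, then best[4]=26)
best[6] = 39  (first piece 2, then best[4]=26)
best[7] = 43  (first piece 1, then best[6]=39)
best[8] = 52  (first piece 2, then best[6]=39)
best[9] = 56  (first piece 1, then best[8]=52)
best[10] = 65  (first piece 2, then best[8]=52)
best[11] = 69  (first piece 1, then best[10]=65)
One optimal cutting: 2 + 2 + 2 + 2 + 2 + 1 → $69.

69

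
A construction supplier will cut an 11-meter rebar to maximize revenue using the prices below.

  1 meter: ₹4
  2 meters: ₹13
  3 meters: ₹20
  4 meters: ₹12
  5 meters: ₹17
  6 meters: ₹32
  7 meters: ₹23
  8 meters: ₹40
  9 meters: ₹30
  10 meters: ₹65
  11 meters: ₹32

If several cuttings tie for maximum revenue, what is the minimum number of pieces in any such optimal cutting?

4

Build r[k] bottom-up: r[k] = max over allowed piece i of (p[i] + r[k−i]).
r[1] = 4
r[2] = 13
r[3] = 20
r[4] = 26  (first piece 2, then r[2]=13)
r[5] = 33  (first piece 2, then r[3]=20)
r[6] = 40  (first piece 3, then r[3]=20)
r[7] = 46  (first piece 2, then r[5]=33)
r[8] = 53  (first piece 2, then r[6]=40)
r[9] = 60  (first piece 3, then r[6]=40)
r[10] = 66  (first piece 2, then r[8]=53)
r[11] = 73  (first piece 2, then r[9]=60)
Maximum revenue is ₹73.
Now minimize piece count subject to staying optimal: for each k, pieces[k] = 1 + min over i with p[i]+r[k−i]=r[k] of pieces[k−i].
pieces[8] = 3
pieces[9] = 3
pieces[10] = 4
pieces[11] = 4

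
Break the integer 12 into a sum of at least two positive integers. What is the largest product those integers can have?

81

Let f[k] be the best product for length k (with at least one cut). For each first piece i, the rest contributes max(k−i, f[k−i]).
Small cases: f[2]=1, f[3]=2, f[4]=4, f[5]=6, f[6]=9.
f[7] = max(1×9, 2×6, 3×4, 4×3, 5×2, 6×1) = 12
f[8] = max(1×12, 2×9, 3×6, …, 6×2, 7×1) = 18
f[9] = max(1×18, 2×12, 3×9, …, 7×2, 8×1) = 27
f[10] = max(1×27, 2×18, 3×12, …, 8×2, 9×1) = 36
f[11] = max(1×36, 2×27, 3×18, …, 9×2, 10×1) = 54
f[12] = max(1×54, 2×36, 3×27, …, 10×2, 11×1) = 81
One optimal split: 3 + 3 + 3 + 3; product 3×3×3×3 = 81.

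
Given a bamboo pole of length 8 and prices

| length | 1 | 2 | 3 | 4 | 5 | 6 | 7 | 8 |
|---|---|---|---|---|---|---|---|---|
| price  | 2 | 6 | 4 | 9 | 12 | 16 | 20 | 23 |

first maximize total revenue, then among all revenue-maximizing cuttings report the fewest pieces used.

Let r[k] be the best obtainable value from length k. For each k, try every first piece i and keep the best of price[i] + r[k−i].
r[1] = 2
r[2] = 6
r[3] = 8  (first piece 1, then r[2]=6)
r[4] = 12  (first piece 2, then r[2]=6)
r[5] = 14  (first piece 1, then r[4]=12)
r[6] = 18  (first piece 2, then r[4]=12)
r[7] = 20  (first piece 1, then r[6]=18)
r[8] = 24  (first piece 2, then r[6]=18)
Maximum revenue is $24.
Now minimize piece count subject to staying optimal: for each k, pieces[k] = 1 + min over i with p[i]+r[k−i]=r[k] of pieces[k−i].
pieces[5] = 3
pieces[6] = 3
pieces[7] = 1
pieces[8] = 4

4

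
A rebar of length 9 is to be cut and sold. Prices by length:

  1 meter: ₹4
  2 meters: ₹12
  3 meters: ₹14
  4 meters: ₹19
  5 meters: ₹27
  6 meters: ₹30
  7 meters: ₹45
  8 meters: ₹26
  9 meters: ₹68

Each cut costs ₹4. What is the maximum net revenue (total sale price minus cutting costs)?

Let r[k] be the best obtainable value from length k. For each k, try every first piece i and keep the best of price[i] + r[k−i] minus the 4 cut fee when i<k.
r[1] = 4
r[2] = 12
r[3] = 14
r[4] = 20  (first piece 2, then r[2]=12)
r[5] = 27
r[6] = 30
r[7] = 45
r[8] = 45  (first piece 1, then r[7]=45)
r[9] = 68
Best is to make no cuts and sell whole for ₹68.

68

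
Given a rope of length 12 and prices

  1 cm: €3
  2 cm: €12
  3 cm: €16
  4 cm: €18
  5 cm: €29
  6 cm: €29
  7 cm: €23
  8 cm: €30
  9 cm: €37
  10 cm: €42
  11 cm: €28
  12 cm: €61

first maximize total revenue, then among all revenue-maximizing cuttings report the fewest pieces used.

6

Build r[k] bottom-up: r[k] = max over allowed piece i of (p[i] + r[k−i]).
r[1] = 3
r[2] = 12
r[3] = 16
r[4] = 24  (first piece 2, then r[2]=12)
r[5] = 29
r[6] = 36  (first piece 2, then r[4]=24)
r[7] = 41  (first piece 2, then r[5]=29)
r[8] = 48  (first piece 2, then r[6]=36)
r[9] = 53  (first piece 2, then r[7]=41)
r[10] = 60  (first piece 2, then r[8]=48)
r[11] = 65  (first piece 2, then r[9]=53)
r[12] = 72  (first piece 2, then r[10]=60)
Maximum revenue is €72.
Now minimize piece count subject to staying optimal: for each k, pieces[k] = 1 + min over i with p[i]+r[k−i]=r[k] of pieces[k−i].
pieces[9] = 3
pieces[10] = 5
pieces[11] = 4
pieces[12] = 6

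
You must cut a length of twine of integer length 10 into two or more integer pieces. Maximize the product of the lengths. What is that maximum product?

Let m[k] be the best product for length k (with at least one cut). For each first piece i, the rest contributes max(k−i, m[k−i]).
Small cases: m[2]=1.
m[3] = 1×max(2,1) = 1×2 = 2
m[4] = 2×max(2,1) = 2×2 = 4
m[5] = 2×max(3,2) = 2×3 = 6
m[6] = 3×max(3,2) = 3×3 = 9
m[7] = 2×max(5,6) = 2×6 = 12
m[8] = 2×max(6,9) = 2×9 = 18
m[9] = 3×max(6,9) = 3×9 = 27
m[10] = 2×max(8,18) = 2×18 = 36
One optimal split: 3 + 3 + 2 + 2; product 3×3×2×2 = 36.

36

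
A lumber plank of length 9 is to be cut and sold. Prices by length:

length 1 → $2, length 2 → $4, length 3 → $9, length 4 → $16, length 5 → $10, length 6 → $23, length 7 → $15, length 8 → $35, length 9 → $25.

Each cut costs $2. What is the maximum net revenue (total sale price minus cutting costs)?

35

Let r[k] be the best obtainable value from length k. For each k, try every first piece i and keep the best of price[i] + r[k−i] minus the 2 cut fee when i<k.
r[1] = 2
r[2] = 4
r[3] = 9
r[4] = 16
r[5] = 16  (first piece 1, then r[4]=16)
r[6] = 23
r[7] = 23  (first piece 1, then r[6]=23)
r[8] = 35
r[9] = 35  (first piece 1, then r[8]=35)
One optimal plan: pieces 8 + 1 (1 cut) → $37 − $2 = $35.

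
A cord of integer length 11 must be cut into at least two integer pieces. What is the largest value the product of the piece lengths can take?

Let prod[k] be the best product for length k (with at least one cut). For each first piece i, the rest contributes max(k−i, prod[k−i]).
Small cases: prod[2]=1, prod[3]=2, prod[4]=4.
prod[5] = max(1×4, 2×3, 3×2, 4×1) = 6
prod[6] = max(1×6, 2×4, 3×3, 4×2, 5×1) = 9
prod[7] = max(1×9, 2×6, 3×4, 4×3, 5×2, 6×1) = 12
prod[8] = max(1×12, 2×9, 3×6, …, 6×2, 7×1) = 18
prod[9] = max(1×18, 2×12, 3×9, …, 7×2, 8×1) = 27
prod[10] = max(1×27, 2×18, 3×12, …, 8×2, 9×1) = 36
prod[11] = max(1×36, 2×27, 3×18, …, 9×2, 10×1) = 54
One optimal split: 3 + 3 + 3 + 2; product 3×3×3×2 = 54.

54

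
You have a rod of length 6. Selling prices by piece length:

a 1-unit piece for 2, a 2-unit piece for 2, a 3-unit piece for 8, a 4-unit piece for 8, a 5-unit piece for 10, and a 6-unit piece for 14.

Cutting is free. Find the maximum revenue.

16

Consider every possible first cut. v[k] is the best of p[i]+v[k−i] over all sellable i≤k.
v[1] = 2
v[2] = 4  (first piece 1, then v[1]=2)
v[3] = 8
v[4] = 10  (first piece 1, then v[3]=8)
v[5] = 12  (first piece 1, then v[4]=10)
v[6] = 16  (first piece 3, then v[3]=8)
One optimal cutting: 3 + 3 → 8 + 8 = 16.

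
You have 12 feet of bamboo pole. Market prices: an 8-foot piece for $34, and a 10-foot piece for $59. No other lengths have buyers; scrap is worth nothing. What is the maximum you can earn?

Build best[k] bottom-up: best[k] = max over allowed piece i of (p[i] + best[k−i]).
best[1] = 0
best[2] = 0
best[3] = 0
best[4] = 0
best[5] = 0
best[6] = 0
best[7] = 0
best[8] = 34
best[9] = 34
best[10] = max(34+0, 59+0) = 59
best[11] = max(34+0, 59+0) = 59
best[12] = max(34+0, 59+0) = 59
One optimal cutting: pieces 10 with 2 feet of scrap → $59.

59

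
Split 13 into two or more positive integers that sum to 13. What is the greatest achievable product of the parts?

Let prod[k] be the best product for length k (with at least one cut). For each first piece i, the rest contributes max(k−i, prod[k−i]).
Small cases: prod[2]=1, prod[3]=2, prod[4]=4, prod[5]=6, prod[6]=9, prod[7]=12, prod[8]=18.
prod[9] = max(1×18, 2×12, 3×9, …, 7×2, 8×1) = 27
prod[10] = max(1×27, 2×18, 3×12, …, 8×2, 9×1) = 36
prod[11] = max(1×36, 2×27, 3×18, …, 9×2, 10×1) = 54
prod[12] = max(1×54, 2×36, 3×27, …, 10×2, 11×1) = 81
prod[13] = max(1×81, 2×54, 3×36, …, 11×2, 12×1) = 108
One optimal split: 3 + 3 + 3 + 2 + 2; product 3×3×3×2×2 = 108.

108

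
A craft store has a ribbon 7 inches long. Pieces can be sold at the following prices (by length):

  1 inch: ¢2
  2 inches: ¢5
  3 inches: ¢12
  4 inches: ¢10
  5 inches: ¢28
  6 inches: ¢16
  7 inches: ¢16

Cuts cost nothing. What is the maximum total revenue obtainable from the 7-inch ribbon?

33

Consider every possible first cut. best[k] is the best of p[i]+best[k−i] over all sellable i≤k.
best[1] = 2
best[2] = 5
best[3] = 12
best[4] = 14  (first piece 1, then best[3]=12)
best[5] = 28
best[6] = 30  (first piece 1, then best[5]=28)
best[7] = 33  (first piece 2, then best[5]=28)
One optimal cutting: 5 + 2 → ¢28 + ¢5 = ¢33.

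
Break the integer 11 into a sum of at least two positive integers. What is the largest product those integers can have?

54

Let prod[k] be the best product for length k (with at least one cut). For each first piece i, the rest contributes max(k−i, prod[k−i]).
Small cases: prod[2]=1, prod[3]=2, prod[4]=4, prod[5]=6.
prod[6] = max(1*6, 2*4, 3*3, 4*2, 5*1) = 9
prod[7] = max(1*9, 2*6, 3*4, 4*3, 5*2, 6*1) = 12
prod[8] = max(1*12, 2*9, 3*6, …, 6*2, 7*1) = 18
prod[9] = max(1*18, 2*12, 3*9, …, 7*2, 8*1) = 27
prod[10] = max(1*27, 2*18, 3*12, …, 8*2, 9*1) = 36
prod[11] = max(1*36, 2*27, 3*18, …, 9*2, 10*1) = 54
One optimal split: 3 + 3 + 3 + 2; product 3*3*3*2 = 54.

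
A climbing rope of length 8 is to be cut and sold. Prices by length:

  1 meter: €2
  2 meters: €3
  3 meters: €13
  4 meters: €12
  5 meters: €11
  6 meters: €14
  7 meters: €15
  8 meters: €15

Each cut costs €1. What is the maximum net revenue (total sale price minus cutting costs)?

Build r[k] bottom-up: r[k] = max over allowed piece i of (p[i] + r[k−i]) − 1 per cut.
r[1] = 2
r[2] = max(2+2-1, 3+0) = 3
r[3] = max(2+3-1, 3+2-1, 13+0) = 13
r[4] = max(2+13-1, 3+3-1, 13+2-1, 12+0) = 14
r[5] = max(2+14-1, 3+13-1, 13+3-1, 12+2-1, 11+0) = 15
r[6] = max(2+15-1, 3+14-1, 13+13-1, 12+3-1, 11+2-1, 14+0) = 25
r[7] = max(2+25-1, 3+15-1, 13+14-1, …, 14+2-1, 15+0) = 26
r[8] = max(2+26-1, 3+25-1, 13+15-1, …, 15+2-1, 15+0) = 27
One optimal plan: pieces 3 + 3 + 1 + 1 (3 cuts) → €30 − €3 = €27.

27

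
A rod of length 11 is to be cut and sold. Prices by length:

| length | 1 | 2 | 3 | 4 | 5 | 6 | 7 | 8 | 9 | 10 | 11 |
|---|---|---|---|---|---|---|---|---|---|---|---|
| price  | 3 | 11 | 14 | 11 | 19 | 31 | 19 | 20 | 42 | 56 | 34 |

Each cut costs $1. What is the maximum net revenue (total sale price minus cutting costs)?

58

Consider every possible first cut. v[k] is the best of p[i]+v[k−i] over all sellable i≤k, charging 1 whenever i<k.
v[1] = 3
v[2] = max(3+3-1, 11+0) = 11
v[3] = max(3+11-1, 11+3-1, 14+0) = 14
v[4] = max(3+14-1, 11+11-1, 14+3-1, 11+0) = 21
v[5] = max(3+21-1, 11+14-1, 14+11-1, 11+3-1, 19+0) = 24
v[6] = max(3+24-1, 11+21-1, 14+14-1, 11+11-1, 19+3-1, 31+0) = 31
v[7] = max(3+31-1, 11+24-1, 14+21-1, …, 31+3-1, 19+0) = 34
v[8] = max(3+34-1, 11+31-1, 14+24-1, …, 19+3-1, 20+0) = 41
v[9] = max(3+41-1, 11+34-1, 14+31-1, …, 20+3-1, 42+0) = 44
v[10] = max(3+44-1, 11+41-1, 14+34-1, …, 42+3-1, 56+0) = 56
v[11] = max(3+56-1, 11+44-1, 14+41-1, …, 56+3-1, 34+0) = 58
One optimal plan: pieces 10 + 1 (1 cut) → $59 − $1 = $58.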